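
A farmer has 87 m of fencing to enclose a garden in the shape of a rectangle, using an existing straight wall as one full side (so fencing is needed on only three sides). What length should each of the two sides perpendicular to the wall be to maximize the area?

87/4

Let the sides perpendicular to the wall have length x and the parallel side y, so 2x + y = 87 and the area is A = xy = x(87 − 2x).
A'(x) = 87 − 4x = 0 gives x = 87/4, and A''(x) = −4 < 0 confirms a maximum.
Then y = 87 − 2·87/4 = 87/2 and A = 7569/8.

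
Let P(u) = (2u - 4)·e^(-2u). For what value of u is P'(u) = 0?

5/2

Differentiating with the product rule gives P'(u) = (-4u + 10)·e^(-2u). Since e^(-2u) > 0, the only critical point is u = 5/2.
P''(5/2) has the same sign as -4 < 0, so this is a local maximum.
P(5/2) = (1)·e^(-5) ≈ 0.0067.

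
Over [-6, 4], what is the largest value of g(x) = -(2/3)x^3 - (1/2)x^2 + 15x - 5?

31

Differentiating, g'(x) = -2x^2 - x + 15; which vanishes at x = -3 and x = 5/2.
Compare values at every candidate in [-6, 4]: g(-6) = 31, g(-3) = -73/2, g(5/2) = 455/24, g(4) = 13/3.
The maximum over the interval is 31, attained at x = -6.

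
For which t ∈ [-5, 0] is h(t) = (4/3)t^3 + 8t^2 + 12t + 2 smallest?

-5

The derivative is 4t^2 + 16t + 12, which vanishes at t = -3 and t = -1.
Evaluating at the critical points and endpoints: h(-5) = -74/3; h(-3) = 2; h(-1) = -10/3; h(0) = 2.
Hence the absolute minimum is -74/3 at t = -5.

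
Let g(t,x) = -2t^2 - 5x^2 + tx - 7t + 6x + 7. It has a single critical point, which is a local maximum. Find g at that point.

∂g/∂t = -4t + x - 7 = 0 and ∂g/∂x = t - 10x + 6 = 0, so (t, x) = (-64/39, 17/39).
The Hessian has g_{tt} = -4, g_{xx} = -10, g_{tx} = 1, giving D = 39 > 0 with g_{tt} < 0, so the point is a local maximum.
g(-64/39, 17/39) = 548/39.

548/39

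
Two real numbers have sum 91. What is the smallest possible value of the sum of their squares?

8281/2

With a + b = 91, a^2 + b^2 = a^2 + (91 − a)^2.
The derivative 2a − 2(91 − a) = 4a − 182 vanishes at a = 91/2; second derivative 4 > 0, a minimum.
The minimum is 2·(91/2)^2 = 8281/2.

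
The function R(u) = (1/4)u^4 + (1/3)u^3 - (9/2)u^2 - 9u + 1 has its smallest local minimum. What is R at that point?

R'(u) = u^3 + u^2 - 9u - 9. Setting R'(u) = 0 gives u ∈ {-3, -1, 3}.
R''(u) = 3u^2 + 2u - 9. R''(-3) = 12 > 0 ⇒ local minimum; R''(-1) = -8 < 0 ⇒ local maximum; R''(3) = 24 > 0 ⇒ local minimum.
So the smallest local minimum value is R(3) = -149/4.

-149/4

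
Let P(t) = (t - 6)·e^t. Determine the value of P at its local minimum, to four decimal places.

-148.4132

Differentiating with the product rule gives P'(t) = (t - 5)·e^t. Since e^t > 0, the only critical point is t = 5.
P''(5) has the same sign as 1 > 0, so this is a local minimum.
P(5) = (-1)·e^(5) ≈ -148.4132.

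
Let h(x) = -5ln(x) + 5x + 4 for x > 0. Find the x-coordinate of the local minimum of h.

1

h'(x) = -5/x + 5 = 0 gives x = 1.
h''(x) = 5/x², which is positive for x > 0, so this is a local minimum.
h(1) = -5·ln(1) + 5 + 4 ≈ 9.0000.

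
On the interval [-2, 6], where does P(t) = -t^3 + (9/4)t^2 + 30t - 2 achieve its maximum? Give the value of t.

4

The derivative is -3t^2 + (9/2)t + 30, whose only zero in [-2, 6] is t = 4.
Compare values at every candidate in [-2, 6]: P(-2) = -45,  P(4) = 90,  P(6) = 43.
So the maximum is P(4) = 90.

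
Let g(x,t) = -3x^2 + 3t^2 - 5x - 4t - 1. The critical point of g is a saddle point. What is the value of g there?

∂g/∂x = -6x - 5 = 0 and ∂g/∂t = 6t - 4 = 0, so (x, t) = (-5/6, 2/3).
The Hessian has g_{xx} = -6, g_{tt} = 6, g_{xt} = 0, giving D = -36 < 0, so the point is a saddle point.
g(-5/6, 2/3) = -1/4.

-1/4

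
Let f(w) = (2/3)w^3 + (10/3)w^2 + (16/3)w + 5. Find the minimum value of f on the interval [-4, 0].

-17/3

Differentiating, f'(w) = 2w^2 + (20/3)w + 16/3; which vanishes at w = -2 and w = -4/3.
Compare values at every candidate in [-4, 0]: f(-4) = -17/3,  f(-2) = 7/3,  f(-4/3) = 181/81,  f(0) = 5.
Hence the absolute minimum is -17/3 at w = -4.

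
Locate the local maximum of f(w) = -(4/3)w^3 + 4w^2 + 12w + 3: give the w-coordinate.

f'(w) = -4w^2 + 8w + 12 = 0 at w = -1, 3.
Since f''(w) = -8w + 8, we get f''(-1) = 16 > 0 ⇒ local minimum; f''(3) = -16 < 0 ⇒ local maximum.
Thus f has its local maximum at w = 3, with value 39.

3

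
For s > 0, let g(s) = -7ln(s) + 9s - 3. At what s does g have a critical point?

7/9

g'(s) = -7/s + 9 = 0 gives s = 7/9.
g''(s) = 7/s², which is positive for s > 0, so this is a local minimum.
g(7/9) = -7·ln(7/9) + 7 - 3 ≈ 5.7592.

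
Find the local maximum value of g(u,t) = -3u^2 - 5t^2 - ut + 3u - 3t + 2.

∂g/∂u = -6u - t + 3 = 0 and ∂g/∂t = -u - 10t - 3 = 0, so (u, t) = (33/59, -21/59).
The Hessian has g_{uu} = -6, g_{tt} = -10, g_{ut} = -1, giving D = 59 > 0 with g_{uu} < 0, so the point is a local maximum.
g(33/59, -21/59) = 199/59.

199/59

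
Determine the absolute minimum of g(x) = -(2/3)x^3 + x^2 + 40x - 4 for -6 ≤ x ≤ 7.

g'(x) = -2x^2 + 2x + 40, which vanishes at x = -4 and x = 5.
Evaluating at the critical points and endpoints: g(-6) = -64, g(-4) = -316/3, g(5) = 413/3, g(7) = 289/3.
So the minimum is g(-4) = -316/3.

-316/3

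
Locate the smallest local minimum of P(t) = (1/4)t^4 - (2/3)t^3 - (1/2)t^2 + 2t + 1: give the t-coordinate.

P'(t) = t^3 - 2t^2 - t + 2. Setting P'(t) = 0 gives t ∈ {-1, 1, 2}.
P''(t) = 3t^2 - 4t - 1. P''(-1) = 6 > 0 ⇒ local minimum; P''(1) = -2 < 0 ⇒ local maximum; P''(2) = 3 > 0 ⇒ local minimum.
Thus P has its smallest local minimum at t = -1, with value -7/12.

-1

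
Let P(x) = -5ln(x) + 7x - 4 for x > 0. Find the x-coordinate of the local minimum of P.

P'(x) = -5/x + 7 = 0 gives x = 5/7.
P''(x) = 5/x², which is positive for x > 0, so this is a local minimum.
P(5/7) = -5·ln(5/7) + 5 - 4 ≈ 2.6824.

5/7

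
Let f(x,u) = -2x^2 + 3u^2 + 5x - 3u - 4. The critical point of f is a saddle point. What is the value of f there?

-13/8

∂f/∂x = -4x + 5 = 0 and ∂f/∂u = 6u - 3 = 0, so (x, u) = (5/4, 1/2).
The Hessian has f_{xx} = -4, f_{uu} = 6, f_{xu} = 0, giving D = -24 < 0, so the point is a saddle point.
f(5/4, 1/2) = -13/8.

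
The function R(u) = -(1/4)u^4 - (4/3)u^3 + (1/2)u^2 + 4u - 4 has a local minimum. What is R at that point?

R'(u) = -u^3 - 4u^2 + u + 4. Setting R'(u) = 0 gives u ∈ {-4, -1, 1}.
R''(u) = -3u^2 - 8u + 1. R''(-4) = -15 < 0 ⇒ local maximum; R''(-1) = 6 > 0 ⇒ local minimum; R''(1) = -10 < 0 ⇒ local maximum.
So the local minimum value is R(-1) = -77/12.

-77/12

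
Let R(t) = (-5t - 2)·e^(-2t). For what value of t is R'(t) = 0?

1/10

By the product rule, R'(t) = (10t - 1)·e^(-2t). Since e^(-2t) > 0, the only critical point is t = 1/10.
R''(1/10) has the same sign as 10 > 0, so this is a local minimum.
R(1/10) = (-5/2)·e^(-1/5) ≈ -2.0468.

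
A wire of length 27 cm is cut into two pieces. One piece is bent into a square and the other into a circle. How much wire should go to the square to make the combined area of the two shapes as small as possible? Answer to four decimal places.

15.1227

Let x be the length used for the square. Square side x/4; circle radius (27−x)/(2π).
A(x) = (x/4)² + π·((27−x)/(2π))² = x²/16 + (27−x)²/(4π) for 0 ≤ x ≤ 27. A'(x) = x/8 − (27−x)/(2π) = 0 gives x = 4·27/(π+4) ≈ 15.1227.
A'' = 1/8 + 1/(2π) > 0, so this gives the minimum combined area; x ≈ 15.1227 cm to the square.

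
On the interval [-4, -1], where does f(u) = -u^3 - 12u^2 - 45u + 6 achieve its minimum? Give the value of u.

-1

Differentiating, f'(u) = -3u^2 - 24u - 45; whose only zero in [-4, -1] is u = -3.
Evaluating at the critical points and endpoints: f(-4) = 58, f(-3) = 60, f(-1) = 40.
The minimum over the interval is 40, attained at u = -1.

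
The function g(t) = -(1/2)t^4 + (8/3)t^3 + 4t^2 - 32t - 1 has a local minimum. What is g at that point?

-107/3

Critical points: g'(t) = -2t^3 + 8t^2 + 8t - 32 vanishes at t = -2, 2, 4.
g''(t) = -6t^2 + 16t + 8. g''(-2) = -48 < 0 ⇒ local maximum; g''(2) = 16 > 0 ⇒ local minimum; g''(4) = -24 < 0 ⇒ local maximum.
Thus g has its local minimum at t = 2, with value -107/3.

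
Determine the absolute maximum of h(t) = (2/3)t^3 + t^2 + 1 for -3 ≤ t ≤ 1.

h'(t) = 2t^2 + 2t, which vanishes at t = -1 and t = 0.
Evaluating at the critical points and endpoints: h(-3) = -8, h(-1) = 4/3, h(0) = 1, h(1) = 8/3.
So the maximum is h(1) = 8/3.

8/3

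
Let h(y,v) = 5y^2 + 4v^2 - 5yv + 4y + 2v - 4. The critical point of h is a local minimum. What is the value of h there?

-344/55

∂h/∂y = 10y - 5v + 4 = 0 and ∂h/∂v = -5y + 8v + 2 = 0, so (y, v) = (-42/55, -8/11).
The Hessian has h_{yy} = 10, h_{vv} = 8, h_{yv} = -5, giving D = 55 > 0 with h_{yy} > 0, so the point is a local minimum.
h(-42/55, -8/11) = -344/55.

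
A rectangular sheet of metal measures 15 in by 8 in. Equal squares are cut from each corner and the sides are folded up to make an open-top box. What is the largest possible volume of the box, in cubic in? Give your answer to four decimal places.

90.7407

With cut size x, the volume is V(x) = x(15 − 2x)(8 − 2x) for 0 < x < 4.
V'(x) = 12x^2 − 92x + 120. Setting V'(x) = 0 gives x ≈ 1.6667 (the root in (0, 4)).
V''(x) = 24x − 92 is negative there, so this is the maximum; V ≈ 90.7407.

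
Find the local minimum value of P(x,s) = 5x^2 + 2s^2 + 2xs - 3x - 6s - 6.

∂P/∂x = 10x + 2s - 3 = 0 and ∂P/∂s = 2x + 4s - 6 = 0, so (x, s) = (0, 3/2).
The Hessian has P_{xx} = 10, P_{ss} = 4, P_{xs} = 2, giving D = 36 > 0 with P_{xx} > 0, so the point is a local minimum.
P(0, 3/2) = -21/2.

-21/2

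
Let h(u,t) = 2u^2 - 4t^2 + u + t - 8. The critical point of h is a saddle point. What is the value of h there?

∂h/∂u = 4u + 1 = 0 and ∂h/∂t = -8t + 1 = 0, so (u, t) = (-1/4, 1/8).
The Hessian has h_{uu} = 4, h_{tt} = -8, h_{ut} = 0, giving D = -32 < 0, so the point is a saddle point.
h(-1/4, 1/8) = -129/16.

-129/16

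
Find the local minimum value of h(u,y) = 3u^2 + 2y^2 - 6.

-6

∂h/∂u = 6u = 0 and ∂h/∂y = 4y = 0, so (u, y) = (0, 0).
The Hessian has h_{uu} = 6, h_{yy} = 4, h_{uy} = 0, giving D = 24 > 0 with h_{uu} > 0, so the point is a local minimum.
h(0, 0) = -6.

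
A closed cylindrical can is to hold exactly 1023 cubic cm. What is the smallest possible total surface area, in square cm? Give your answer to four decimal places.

562.0371

With radius r and height h, πr²h = 1023 so h = 1023/(πr²), and S(r) = 2πr² + 2πrh = 2πr² + 2·1023/r.
S'(r) = 4πr − 2·1023/r² = 0 ⇒ r³ = 1023/(2π), so r ≈ 5.4605 and h = 2r ≈ 10.9210.
S''(r) = 4π + 4·1023/r³ > 0, so this is the minimum; S ≈ 562.0371.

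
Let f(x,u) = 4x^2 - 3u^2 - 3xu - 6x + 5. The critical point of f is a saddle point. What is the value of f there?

59/19

∂f/∂x = 8x - 3u - 6 = 0 and ∂f/∂u = -3x - 6u = 0, so (x, u) = (12/19, -6/19).
The Hessian has f_{xx} = 8, f_{uu} = -6, f_{xu} = -3, giving D = -57 < 0, so the point is a saddle point.
f(12/19, -6/19) = 59/19.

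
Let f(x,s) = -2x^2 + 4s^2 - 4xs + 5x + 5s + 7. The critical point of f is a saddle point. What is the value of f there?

81/8

∂f/∂x = -4x - 4s + 5 = 0 and ∂f/∂s = -4x + 8s + 5 = 0, so (x, s) = (5/4, 0).
The Hessian has f_{xx} = -4, f_{ss} = 8, f_{xs} = -4, giving D = -48 < 0, so the point is a saddle point.
f(5/4, 0) = 81/8.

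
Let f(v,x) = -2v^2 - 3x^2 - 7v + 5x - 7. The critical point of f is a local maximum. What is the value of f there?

∂f/∂v = -4v - 7 = 0 and ∂f/∂x = -6x + 5 = 0, so (v, x) = (-7/4, 5/6).
The Hessian has f_{vv} = -4, f_{xx} = -6, f_{vx} = 0, giving D = 24 > 0 with f_{vv} < 0, so the point is a local maximum.
f(-7/4, 5/6) = 29/24.

29/24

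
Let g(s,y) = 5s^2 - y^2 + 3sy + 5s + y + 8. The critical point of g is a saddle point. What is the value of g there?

∂g/∂s = 10s + 3y + 5 = 0 and ∂g/∂y = 3s - 2y + 1 = 0, so (s, y) = (-13/29, -5/29).
The Hessian has g_{ss} = 10, g_{yy} = -2, g_{sy} = 3, giving D = -29 < 0, so the point is a saddle point.
g(-13/29, -5/29) = 197/29.

197/29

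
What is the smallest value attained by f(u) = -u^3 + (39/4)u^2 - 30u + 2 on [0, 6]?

Differentiating, f'(u) = -3u^2 + (39/2)u - 30; which vanishes at u = 5/2 and u = 4.
Candidates: f(0) = 2; f(5/2) = -443/16; f(4) = -26; f(6) = -43.
Hence the absolute minimum is -43 at u = 6.

-43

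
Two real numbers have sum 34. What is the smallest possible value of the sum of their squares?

With a + b = 34, a^2 + b^2 = a^2 + (34 − a)^2.
The derivative 2a − 2(34 − a) = 4a − 68 vanishes at a = 17; second derivative 4 > 0, a minimum.
The minimum is 2·(17)^2 = 578.

578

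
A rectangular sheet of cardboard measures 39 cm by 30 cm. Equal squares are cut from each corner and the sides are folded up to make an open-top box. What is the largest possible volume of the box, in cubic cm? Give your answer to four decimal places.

2926.7858

With cut size x, the volume is V(x) = x(39 − 2x)(30 − 2x) for 0 < x < 15.
V'(x) = 12x^2 − 276x + 1170. Setting V'(x) = 0 gives x ≈ 5.6051 (the root in (0, 15)).
V''(x) = 24x − 276 is negative there, so this is the maximum; V ≈ 2926.7858.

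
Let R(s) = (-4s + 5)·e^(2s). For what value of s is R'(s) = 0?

3/4

By the product rule, R'(s) = (-8s + 6)·e^(2s). Since e^(2s) > 0, the only critical point is s = 3/4.
R''(3/4) has the same sign as -8 < 0, so this is a local maximum.
R(3/4) = (2)·e^(3/2) ≈ 8.9634.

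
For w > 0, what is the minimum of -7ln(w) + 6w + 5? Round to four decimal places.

10.9209

f'(w) = -7/w + 6 = 0 gives w = 7/6.
f''(w) = 7/w², which is positive for w > 0, so this is a local minimum.
f(7/6) = -7·ln(7/6) + 7 + 5 ≈ 10.9209.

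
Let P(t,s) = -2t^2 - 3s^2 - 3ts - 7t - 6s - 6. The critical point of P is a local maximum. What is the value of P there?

∂P/∂t = -4t - 3s - 7 = 0 and ∂P/∂s = -3t - 6s - 6 = 0, so (t, s) = (-8/5, -1/5).
The Hessian has P_{tt} = -4, P_{ss} = -6, P_{ts} = -3, giving D = 15 > 0 with P_{tt} < 0, so the point is a local maximum.
P(-8/5, -1/5) = 1/5.

1/5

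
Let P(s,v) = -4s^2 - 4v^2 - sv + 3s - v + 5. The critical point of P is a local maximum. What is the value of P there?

∂P/∂s = -8s - v + 3 = 0 and ∂P/∂v = -s - 8v - 1 = 0, so (s, v) = (25/63, -11/63).
The Hessian has P_{ss} = -8, P_{vv} = -8, P_{sv} = -1, giving D = 63 > 0 with P_{ss} < 0, so the point is a local maximum.
P(25/63, -11/63) = 358/63.

358/63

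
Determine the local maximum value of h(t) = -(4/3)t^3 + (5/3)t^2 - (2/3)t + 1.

11/12

h'(t) = -4t^2 + (10/3)t - 2/3 = 0 at t = 1/3, 1/2.
Second-derivative test with h''(t) = -8t + 10/3: h''(1/3) = 2/3 > 0 ⇒ local minimum; h''(1/2) = -2/3 < 0 ⇒ local maximum.
The local maximum is h(1/2) = 11/12.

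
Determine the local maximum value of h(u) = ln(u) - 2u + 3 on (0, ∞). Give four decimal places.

1.3069

h'(u) = 1/u − 2 = 0 gives u = 1/2.
h''(u) = -1/u², which is negative for u > 0, so this is a local maximum.
h(1/2) = 1·ln(1/2) - 1 + 3 ≈ 1.3069.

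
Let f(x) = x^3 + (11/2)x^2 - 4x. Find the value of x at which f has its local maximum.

-4

f'(x) = 3x^2 + 11x - 4. Setting f'(x) = 0 gives x ∈ {-4, 1/3}.
Second-derivative test with f''(x) = 6x + 11: f''(-4) = -13 < 0 ⇒ local maximum; f''(1/3) = 13 > 0 ⇒ local minimum.
So the local maximum value is f(-4) = 40.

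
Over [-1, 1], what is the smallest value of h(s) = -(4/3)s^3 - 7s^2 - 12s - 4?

-73/3

h'(s) = -4s^2 - 14s - 12, which has no zeros in [-1, 1].
Compare values at every candidate in [-1, 1]: h(-1) = 7/3,  h(1) = -73/3.
So the minimum is h(1) = -73/3.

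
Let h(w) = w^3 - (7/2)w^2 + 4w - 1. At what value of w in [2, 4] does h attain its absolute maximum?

4

h'(w) = 3w^2 - 7w + 4, which has no zeros in [2, 4].
Compare values at every candidate in [2, 4]: h(2) = 1; h(4) = 23.
The maximum over the interval is 23, attained at w = 4.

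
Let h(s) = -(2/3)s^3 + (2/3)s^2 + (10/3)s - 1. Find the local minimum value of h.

-3

h'(s) = -2s^2 + (4/3)s + 10/3 = 0 at s = -1, 5/3.
h''(s) = -4s + 4/3. h''(-1) = 16/3 > 0 ⇒ local minimum; h''(5/3) = -16/3 < 0 ⇒ local maximum.
Thus h has its local minimum at s = -1, with value -3.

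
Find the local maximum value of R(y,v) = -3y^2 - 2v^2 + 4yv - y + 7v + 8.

185/8

∂R/∂y = -6y + 4v - 1 = 0 and ∂R/∂v = 4y - 4v + 7 = 0, so (y, v) = (3, 19/4).
The Hessian has R_{yy} = -6, R_{vv} = -4, R_{yv} = 4, giving D = 8 > 0 with R_{yy} < 0, so the point is a local maximum.
R(3, 19/4) = 185/8.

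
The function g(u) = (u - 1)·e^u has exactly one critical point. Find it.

g'(u) = 1·e^u + (u - 1)·1·e^u = (u)·e^u. Since e^u > 0, the only critical point is u = 0.
g''(0) has the same sign as 1 > 0, so this is a local minimum.
g(0) = (-1)·e^(0) ≈ -1.0000.

0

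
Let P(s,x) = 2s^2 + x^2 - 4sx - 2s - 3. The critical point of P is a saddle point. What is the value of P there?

∂P/∂s = 4s - 4x - 2 = 0 and ∂P/∂x = -4s + 2x = 0, so (s, x) = (-1/2, -1).
The Hessian has P_{ss} = 4, P_{xx} = 2, P_{sx} = -4, giving D = -8 < 0, so the point is a saddle point.
P(-1/2, -1) = -5/2.

-5/2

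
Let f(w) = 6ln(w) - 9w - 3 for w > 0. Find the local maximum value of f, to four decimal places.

-11.4328

f'(w) = 6/w − 9 = 0 gives w = 2/3.
f''(w) = -6/w², which is negative for w > 0, so this is a local maximum.
f(2/3) = 6·ln(2/3) - 6 - 3 ≈ -11.4328.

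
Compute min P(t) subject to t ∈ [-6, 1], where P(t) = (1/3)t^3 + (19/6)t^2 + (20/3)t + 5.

P'(t) = t^2 + (19/3)t + 20/3, which vanishes at t = -5 and t = -4/3.
Evaluating at the critical points and endpoints: P(-6) = 7; P(-5) = 55/6; P(-4/3) = 77/81; P(1) = 91/6.
Hence the absolute minimum is 77/81 at t = -4/3.

77/81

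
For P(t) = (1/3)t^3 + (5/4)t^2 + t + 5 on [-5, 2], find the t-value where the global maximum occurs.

P'(t) = t^2 + (5/2)t + 1, which vanishes at t = -2 and t = -1/2.
Compare values at every candidate in [-5, 2]: P(-5) = -125/12, P(-2) = 16/3, P(-1/2) = 229/48, P(2) = 44/3.
The maximum over the interval is 44/3, attained at t = 2.

2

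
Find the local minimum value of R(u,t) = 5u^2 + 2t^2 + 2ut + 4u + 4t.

-20/9

∂R/∂u = 10u + 2t + 4 = 0 and ∂R/∂t = 2u + 4t + 4 = 0, so (u, t) = (-2/9, -8/9).
The Hessian has R_{uu} = 10, R_{tt} = 4, R_{ut} = 2, giving D = 36 > 0 with R_{uu} > 0, so the point is a local minimum.
R(-2/9, -8/9) = -20/9.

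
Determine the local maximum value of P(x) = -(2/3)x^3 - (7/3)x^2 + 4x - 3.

Critical points: P'(x) = -2x^2 - (14/3)x + 4 vanishes at x = -3, 2/3.
Since P''(x) = -4x - 14/3, we get P''(-3) = 22/3 > 0 ⇒ local minimum; P''(2/3) = -22/3 < 0 ⇒ local maximum.
Thus P has its local maximum at x = 2/3, with value -127/81.

-127/81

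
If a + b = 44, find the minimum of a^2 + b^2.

With a + b = 44, a^2 + b^2 = a^2 + (44 − a)^2.
The derivative 2a − 2(44 − a) = 4a − 88 vanishes at a = 22; second derivative 4 > 0, a minimum.
The minimum is 2·(22)^2 = 968.

968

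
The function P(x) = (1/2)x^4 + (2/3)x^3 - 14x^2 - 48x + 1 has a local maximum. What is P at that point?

P'(x) = 2x^3 + 2x^2 - 28x - 48 = 0 at x = -3, -2, 4.
Since P''(x) = 6x^2 + 4x - 28, we get P''(-3) = 14 > 0 ⇒ local minimum; P''(-2) = -12 < 0 ⇒ local maximum; P''(4) = 84 > 0 ⇒ local minimum.
The local maximum is P(-2) = 131/3.

131/3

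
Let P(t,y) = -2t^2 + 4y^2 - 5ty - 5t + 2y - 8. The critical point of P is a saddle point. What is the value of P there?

-138/19

∂P/∂t = -4t - 5y - 5 = 0 and ∂P/∂y = -5t + 8y + 2 = 0, so (t, y) = (-10/19, -11/19).
The Hessian has P_{tt} = -4, P_{yy} = 8, P_{ty} = -5, giving D = -57 < 0, so the point is a saddle point.
P(-10/19, -11/19) = -138/19.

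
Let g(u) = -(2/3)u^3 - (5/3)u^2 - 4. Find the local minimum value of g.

-449/81

g'(u) = -2u^2 - (10/3)u = 0 at u = -5/3, 0.
g''(u) = -4u - 10/3. g''(-5/3) = 10/3 > 0 ⇒ local minimum; g''(0) = -10/3 < 0 ⇒ local maximum.
So the local minimum value is g(-5/3) = -449/81.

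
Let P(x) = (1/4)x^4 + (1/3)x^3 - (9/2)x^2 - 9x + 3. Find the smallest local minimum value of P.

-141/4

P'(x) = x^3 + x^2 - 9x - 9 = 0 at x = -3, -1, 3.
Since P''(x) = 3x^2 + 2x - 9, we get P''(-3) = 12 > 0 ⇒ local minimum; P''(-1) = -8 < 0 ⇒ local maximum; P''(3) = 24 > 0 ⇒ local minimum.
Thus P has its smallest local minimum at x = 3, with value -141/4.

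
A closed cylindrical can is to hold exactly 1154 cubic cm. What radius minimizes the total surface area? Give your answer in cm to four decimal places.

5.6843

With radius r and height h, πr²h = 1154 so h = 1154/(πr²), and S(r) = 2πr² + 2πrh = 2πr² + 2·1154/r.
S'(r) = 4πr − 2·1154/r² = 0 ⇒ r³ = 1154/(2π), so r ≈ 5.6843 and h = 2r ≈ 11.3686.
S''(r) = 4π + 4·1154/r³ > 0, so this is the minimum; S ≈ 609.0483.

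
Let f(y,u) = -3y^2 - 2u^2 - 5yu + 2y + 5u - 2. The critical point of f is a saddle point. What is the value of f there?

∂f/∂y = -6y - 5u + 2 = 0 and ∂f/∂u = -5y - 4u + 5 = 0, so (y, u) = (17, -20).
The Hessian has f_{yy} = -6, f_{uu} = -4, f_{yu} = -5, giving D = -1 < 0, so the point is a saddle point.
f(17, -20) = -35.

-35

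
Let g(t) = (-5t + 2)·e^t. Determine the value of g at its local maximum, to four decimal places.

2.7441

Differentiating with the product rule gives g'(t) = (-5t - 3)·e^t. Since e^t > 0, the only critical point is t = -3/5.
g''(-3/5) has the same sign as -5 < 0, so this is a local maximum.
g(-3/5) = (5)·e^(-3/5) ≈ 2.7441.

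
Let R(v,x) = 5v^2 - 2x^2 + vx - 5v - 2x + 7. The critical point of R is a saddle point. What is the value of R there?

∂R/∂v = 10v + x - 5 = 0 and ∂R/∂x = v - 4x - 2 = 0, so (v, x) = (22/41, -15/41).
The Hessian has R_{vv} = 10, R_{xx} = -4, R_{vx} = 1, giving D = -41 < 0, so the point is a saddle point.
R(22/41, -15/41) = 247/41.

247/41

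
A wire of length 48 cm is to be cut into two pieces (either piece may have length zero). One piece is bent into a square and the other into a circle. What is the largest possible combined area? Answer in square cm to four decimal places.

183.3465

Let x be the length used for the square. Square side x/4; circle radius (48−x)/(2π).
A(x) = (x/4)² + π·((48−x)/(2π))² = x²/16 + (48−x)²/(4π) for 0 ≤ x ≤ 48. A'(x) = x/8 − (48−x)/(2π) = 0 gives x = 4·48/(π+4) ≈ 26.8848.
A'' > 0, so the interior critical point is a minimum; the maximum is at an endpoint. A(0) = 183.3465 and A(48) = 144.0000, so the largest area is 183.3465.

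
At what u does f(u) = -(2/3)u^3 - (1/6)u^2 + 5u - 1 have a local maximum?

3/2

f'(u) = -2u^2 - (1/3)u + 5. Setting f'(u) = 0 gives u ∈ {-5/3, 3/2}.
Second-derivative test with f''(u) = -4u - 1/3: f''(-5/3) = 19/3 > 0 ⇒ local minimum; f''(3/2) = -19/3 < 0 ⇒ local maximum.
So the local maximum value is f(3/2) = 31/8.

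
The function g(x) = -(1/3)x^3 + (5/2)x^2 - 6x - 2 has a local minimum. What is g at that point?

-20/3

g'(x) = -x^2 + 5x - 6 = 0 at x = 2, 3.
g''(x) = -2x + 5. g''(2) = 1 > 0 ⇒ local minimum; g''(3) = -1 < 0 ⇒ local maximum.
So the local minimum value is g(2) = -20/3.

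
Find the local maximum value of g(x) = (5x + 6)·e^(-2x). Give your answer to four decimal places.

Differentiating with the product rule gives g'(x) = (-10x - 7)·e^(-2x). Since e^(-2x) > 0, the only critical point is x = -7/10.
g''(-7/10) has the same sign as -10 < 0, so this is a local maximum.
g(-7/10) = (5/2)·e^(7/5) ≈ 10.1380.

10.1380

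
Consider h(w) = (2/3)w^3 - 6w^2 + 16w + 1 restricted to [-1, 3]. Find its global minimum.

h'(w) = 2w^2 - 12w + 16, whose only zero in [-1, 3] is w = 2.
Candidates: h(-1) = -65/3, h(2) = 43/3, h(3) = 13.
So the minimum is h(-1) = -65/3.

-65/3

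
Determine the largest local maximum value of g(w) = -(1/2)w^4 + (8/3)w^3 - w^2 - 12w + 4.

71/6

g'(w) = -2w^3 + 8w^2 - 2w - 12 = 0 at w = -1, 2, 3.
g''(w) = -6w^2 + 16w - 2. g''(-1) = -24 < 0 ⇒ local maximum; g''(2) = 6 > 0 ⇒ local minimum; g''(3) = -8 < 0 ⇒ local maximum.
So the largest local maximum value is g(-1) = 71/6.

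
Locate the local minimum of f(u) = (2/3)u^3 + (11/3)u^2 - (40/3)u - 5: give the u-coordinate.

4/3

Critical points: f'(u) = 2u^2 + (22/3)u - 40/3 vanishes at u = -5, 4/3.
f''(u) = 4u + 22/3. f''(-5) = -38/3 < 0 ⇒ local maximum; f''(4/3) = 38/3 > 0 ⇒ local minimum.
So the local minimum value is f(4/3) = -1189/81.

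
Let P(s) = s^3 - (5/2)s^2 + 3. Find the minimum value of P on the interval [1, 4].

Differentiating, P'(s) = 3s^2 - 5s; whose only zero in [1, 4] is s = 5/3.
Compare values at every candidate in [1, 4]: P(1) = 3/2, P(5/3) = 37/54, P(4) = 27.
The minimum over the interval is 37/54, attained at s = 5/3.

37/54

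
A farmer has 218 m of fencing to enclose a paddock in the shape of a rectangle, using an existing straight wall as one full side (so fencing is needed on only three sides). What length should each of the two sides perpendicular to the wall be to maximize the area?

109/2

Let the sides perpendicular to the wall have length x and the parallel side y, so 2x + y = 218 and the area is A = xy = x(218 − 2x).
A'(x) = 218 − 4x = 0 gives x = 109/2, and A''(x) = −4 < 0 confirms a maximum.
Then y = 218 − 2·109/2 = 109 and A = 11881/2.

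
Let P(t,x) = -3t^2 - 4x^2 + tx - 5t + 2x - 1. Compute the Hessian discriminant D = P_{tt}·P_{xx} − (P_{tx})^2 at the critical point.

47

∂P/∂t = -6t + x - 5 = 0 and ∂P/∂x = t - 8x + 2 = 0, so (t, x) = (-38/47, 7/47).
The Hessian has P_{tt} = -6, P_{xx} = -8, P_{tx} = 1, giving D = 47 > 0 with P_{tt} < 0, so the point is a local maximum.
D = (-6)·(-8) − (1)^2 = 47.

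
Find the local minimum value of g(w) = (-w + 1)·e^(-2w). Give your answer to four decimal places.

Differentiating with the product rule gives g'(w) = (2w - 3)·e^(-2w). Since e^(-2w) > 0, the only critical point is w = 3/2.
g''(3/2) has the same sign as 2 > 0, so this is a local minimum.
g(3/2) = (-1/2)·e^(-3) ≈ -0.0249.

-0.0249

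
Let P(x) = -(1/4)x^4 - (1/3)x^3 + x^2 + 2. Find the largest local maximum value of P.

Critical points: P'(x) = -x^3 - x^2 + 2x vanishes at x = -2, 0, 1.
Second-derivative test with P''(x) = -3x^2 - 2x + 2: P''(-2) = -6 < 0 ⇒ local maximum; P''(0) = 2 > 0 ⇒ local minimum; P''(1) = -3 < 0 ⇒ local maximum.
So the largest local maximum value is P(-2) = 14/3.

14/3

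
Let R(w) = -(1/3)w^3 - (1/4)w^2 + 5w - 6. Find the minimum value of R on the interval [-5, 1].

-713/48

The derivative is -w^2 - (1/2)w + 5, whose only zero in [-5, 1] is w = -5/2.
Evaluating at the critical points and endpoints: R(-5) = 53/12; R(-5/2) = -713/48; R(1) = -19/12.
Hence the absolute minimum is -713/48 at w = -5/2.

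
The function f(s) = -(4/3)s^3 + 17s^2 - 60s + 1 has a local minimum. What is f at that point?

-763/12

f'(s) = -4s^2 + 34s - 60. Setting f'(s) = 0 gives s ∈ {5/2, 6}.
Since f''(s) = -8s + 34, we get f''(5/2) = 14 > 0 ⇒ local minimum; f''(6) = -14 < 0 ⇒ local maximum.
So the local minimum value is f(5/2) = -763/12.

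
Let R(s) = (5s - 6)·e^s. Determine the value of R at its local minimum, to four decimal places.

By the product rule, R'(s) = (5s - 1)·e^s. Since e^s > 0, the only critical point is s = 1/5.
R''(1/5) has the same sign as 5 > 0, so this is a local minimum.
R(1/5) = (-5)·e^(1/5) ≈ -6.1070.

-6.1070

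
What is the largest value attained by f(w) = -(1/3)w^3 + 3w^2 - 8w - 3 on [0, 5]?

Differentiating, f'(w) = -w^2 + 6w - 8; which vanishes at w = 2 and w = 4.
Evaluating at the critical points and endpoints: f(0) = -3,  f(2) = -29/3,  f(4) = -25/3,  f(5) = -29/3.
Hence the absolute maximum is -3 at w = 0.

-3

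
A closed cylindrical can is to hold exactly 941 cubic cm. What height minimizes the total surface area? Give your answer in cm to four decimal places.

10.6210

With radius r and height h, πr²h = 941 so h = 941/(πr²), and S(r) = 2πr² + 2πrh = 2πr² + 2·941/r.
S'(r) = 4πr − 2·941/r² = 0 ⇒ r³ = 941/(2π), so r ≈ 5.3105 and h = 2r ≈ 10.6210.
S''(r) = 4π + 4·941/r³ > 0, so this is the minimum; S ≈ 531.5869.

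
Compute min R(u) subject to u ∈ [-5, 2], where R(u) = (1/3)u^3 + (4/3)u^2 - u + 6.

Differentiating, R'(u) = u^2 + (8/3)u - 1; which vanishes at u = -3 and u = 1/3.
Compare values at every candidate in [-5, 2]: R(-5) = 8/3; R(-3) = 12; R(1/3) = 472/81; R(2) = 12.
Hence the absolute minimum is 8/3 at u = -5.

8/3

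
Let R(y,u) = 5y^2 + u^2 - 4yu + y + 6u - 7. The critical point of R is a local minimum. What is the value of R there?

∂R/∂y = 10y - 4u + 1 = 0 and ∂R/∂u = -4y + 2u + 6 = 0, so (y, u) = (-13/2, -16).
The Hessian has R_{yy} = 10, R_{uu} = 2, R_{yu} = -4, giving D = 4 > 0 with R_{yy} > 0, so the point is a local minimum.
R(-13/2, -16) = -233/4.

-233/4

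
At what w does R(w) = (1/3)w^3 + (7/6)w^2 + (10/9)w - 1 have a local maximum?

R'(w) = w^2 + (7/3)w + 10/9 = 0 at w = -5/3, -2/3.
R''(w) = 2w + 7/3. R''(-5/3) = -1 < 0 ⇒ local maximum; R''(-2/3) = 1 > 0 ⇒ local minimum.
So the local maximum value is R(-5/3) = -187/162.

-5/3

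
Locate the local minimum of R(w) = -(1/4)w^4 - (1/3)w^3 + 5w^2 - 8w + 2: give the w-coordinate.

R'(w) = -w^3 - w^2 + 10w - 8. Setting R'(w) = 0 gives w ∈ {-4, 1, 2}.
Since R''(w) = -3w^2 - 2w + 10, we get R''(-4) = -30 < 0 ⇒ local maximum; R''(1) = 5 > 0 ⇒ local minimum; R''(2) = -6 < 0 ⇒ local maximum.
Thus R has its local minimum at w = 1, with value -19/12.

1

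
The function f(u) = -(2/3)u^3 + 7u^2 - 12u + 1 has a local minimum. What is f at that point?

f'(u) = -2u^2 + 14u - 12. Setting f'(u) = 0 gives u ∈ {1, 6}.
Since f''(u) = -4u + 14, we get f''(1) = 10 > 0 ⇒ local minimum; f''(6) = -10 < 0 ⇒ local maximum.
The local minimum is f(1) = -14/3.

-14/3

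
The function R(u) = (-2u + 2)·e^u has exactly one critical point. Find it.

0

By the product rule, R'(u) = (-2u)·e^u. Since e^u > 0, the only critical point is u = 0.
R''(0) has the same sign as -2 < 0, so this is a local maximum.
R(0) = (2)·e^(0) ≈ 2.0000.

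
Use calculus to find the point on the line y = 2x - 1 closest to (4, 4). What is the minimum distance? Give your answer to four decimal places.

Minimize D(x)^2 = (x - 4)^2 + (2x - 5)^2.
d/dx[D^2] = 2(x - 4) + 2·2·(2x - 5) = 0 ⇒ x = 14/5.
Then y = 23/5 and the distance is √(9/5) ≈ 1.3416.

1.3416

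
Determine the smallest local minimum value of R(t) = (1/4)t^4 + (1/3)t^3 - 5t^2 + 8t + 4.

Critical points: R'(t) = t^3 + t^2 - 10t + 8 vanishes at t = -4, 1, 2.
Since R''(t) = 3t^2 + 2t - 10, we get R''(-4) = 30 > 0 ⇒ local minimum; R''(1) = -5 < 0 ⇒ local maximum; R''(2) = 6 > 0 ⇒ local minimum.
Thus R has its smallest local minimum at t = -4, with value -196/3.

-196/3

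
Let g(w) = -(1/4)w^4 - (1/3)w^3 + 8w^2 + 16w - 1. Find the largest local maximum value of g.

317/3

Critical points: g'(w) = -w^3 - w^2 + 16w + 16 vanishes at w = -4, -1, 4.
Second-derivative test with g''(w) = -3w^2 - 2w + 16: g''(-4) = -24 < 0 ⇒ local maximum; g''(-1) = 15 > 0 ⇒ local minimum; g''(4) = -40 < 0 ⇒ local maximum.
The largest local maximum is g(4) = 317/3.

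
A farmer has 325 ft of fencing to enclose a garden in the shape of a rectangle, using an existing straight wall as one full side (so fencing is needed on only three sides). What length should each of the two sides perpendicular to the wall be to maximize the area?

325/4

Let the sides perpendicular to the wall have length x and the parallel side y, so 2x + y = 325 and the area is A = xy = x(325 − 2x).
A'(x) = 325 − 4x = 0 gives x = 325/4, and A''(x) = −4 < 0 confirms a maximum.
Then y = 325 − 2·325/4 = 325/2 and A = 105625/8.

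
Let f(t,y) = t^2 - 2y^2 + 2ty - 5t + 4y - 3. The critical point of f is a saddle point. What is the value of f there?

-5/2

∂f/∂t = 2t + 2y - 5 = 0 and ∂f/∂y = 2t - 4y + 4 = 0, so (t, y) = (1, 3/2).
The Hessian has f_{tt} = 2, f_{yy} = -4, f_{ty} = 2, giving D = -12 < 0, so the point is a saddle point.
f(1, 3/2) = -5/2.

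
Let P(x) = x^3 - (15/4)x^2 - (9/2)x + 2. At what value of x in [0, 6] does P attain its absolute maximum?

6

The derivative is 3x^2 - (15/2)x - 9/2, whose only zero in [0, 6] is x = 3.
Evaluating at the critical points and endpoints: P(0) = 2, P(3) = -73/4, P(6) = 56.
Hence the absolute maximum is 56 at x = 6.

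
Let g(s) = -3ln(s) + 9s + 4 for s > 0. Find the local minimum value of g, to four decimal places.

10.2958

g'(s) = -3/s + 9 = 0 gives s = 1/3.
g''(s) = 3/s², which is positive for s > 0, so this is a local minimum.
g(1/3) = -3·ln(1/3) + 3 + 4 ≈ 10.2958.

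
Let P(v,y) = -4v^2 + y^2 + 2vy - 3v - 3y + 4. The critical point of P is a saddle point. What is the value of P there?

∂P/∂v = -8v + 2y - 3 = 0 and ∂P/∂y = 2v + 2y - 3 = 0, so (v, y) = (0, 3/2).
The Hessian has P_{vv} = -8, P_{yy} = 2, P_{vy} = 2, giving D = -20 < 0, so the point is a saddle point.
P(0, 3/2) = 7/4.

7/4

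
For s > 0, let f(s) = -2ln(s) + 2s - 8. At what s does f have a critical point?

1

f'(s) = -2/s + 2 = 0 gives s = 1.
f''(s) = 2/s², which is positive for s > 0, so this is a local minimum.
f(1) = -2·ln(1) + 2 - 8 ≈ -6.0000.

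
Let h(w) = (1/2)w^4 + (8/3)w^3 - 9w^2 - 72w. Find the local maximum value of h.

h'(w) = 2w^3 + 8w^2 - 18w - 72. Setting h'(w) = 0 gives w ∈ {-4, -3, 3}.
Since h''(w) = 6w^2 + 16w - 18, we get h''(-4) = 14 > 0 ⇒ local minimum; h''(-3) = -12 < 0 ⇒ local maximum; h''(3) = 84 > 0 ⇒ local minimum.
Thus h has its local maximum at w = -3, with value 207/2.

207/2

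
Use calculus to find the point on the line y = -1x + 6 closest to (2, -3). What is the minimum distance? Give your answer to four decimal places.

4.9497

Minimize D(x)^2 = (x - 2)^2 + (-x + 9)^2.
d/dx[D^2] = 2(x - 2) + 2·(-1)·(-x + 9) = 0 ⇒ x = 11/2.
Then y = 1/2 and the distance is √(49/2) ≈ 4.9497.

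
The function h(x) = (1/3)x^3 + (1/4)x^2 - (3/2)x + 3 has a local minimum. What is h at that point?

Critical points: h'(x) = x^2 + (1/2)x - 3/2 vanishes at x = -3/2, 1.
h''(x) = 2x + 1/2. h''(-3/2) = -5/2 < 0 ⇒ local maximum; h''(1) = 5/2 > 0 ⇒ local minimum.
Thus h has its local minimum at x = 1, with value 25/12.

25/12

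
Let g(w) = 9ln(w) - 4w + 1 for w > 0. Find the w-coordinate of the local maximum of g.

g'(w) = 9/w − 4 = 0 gives w = 9/4.
g''(w) = -9/w², which is negative for w > 0, so this is a local maximum.
g(9/4) = 9·ln(9/4) - 9 + 1 ≈ -0.7016.

9/4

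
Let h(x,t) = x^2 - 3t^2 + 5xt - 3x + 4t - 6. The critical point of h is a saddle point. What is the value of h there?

-173/37

∂h/∂x = 2x + 5t - 3 = 0 and ∂h/∂t = 5x - 6t + 4 = 0, so (x, t) = (-2/37, 23/37).
The Hessian has h_{xx} = 2, h_{tt} = -6, h_{xt} = 5, giving D = -37 < 0, so the point is a saddle point.
h(-2/37, 23/37) = -173/37.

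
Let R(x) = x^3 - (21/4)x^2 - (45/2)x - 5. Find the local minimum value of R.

-495/4

R'(x) = 3x^2 - (21/2)x - 45/2. Setting R'(x) = 0 gives x ∈ {-3/2, 5}.
Since R''(x) = 6x - 21/2, we get R''(-3/2) = -39/2 < 0 ⇒ local maximum; R''(5) = 39/2 > 0 ⇒ local minimum.
Thus R has its local minimum at x = 5, with value -495/4.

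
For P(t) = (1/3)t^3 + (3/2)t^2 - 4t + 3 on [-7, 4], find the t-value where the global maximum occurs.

4

Differentiating, P'(t) = t^2 + 3t - 4; which vanishes at t = -4 and t = 1.
Candidates: P(-7) = -59/6,  P(-4) = 65/3,  P(1) = 5/6,  P(4) = 97/3.
The maximum over the interval is 97/3, attained at t = 4.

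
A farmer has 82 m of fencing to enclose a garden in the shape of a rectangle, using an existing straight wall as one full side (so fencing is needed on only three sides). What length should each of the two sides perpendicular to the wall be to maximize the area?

41/2

Let the sides perpendicular to the wall have length x and the parallel side y, so 2x + y = 82 and the area is A = xy = x(82 − 2x).
A'(x) = 82 − 4x = 0 gives x = 41/2, and A''(x) = −4 < 0 confirms a maximum.
Then y = 82 − 2·41/2 = 41 and A = 1681/2.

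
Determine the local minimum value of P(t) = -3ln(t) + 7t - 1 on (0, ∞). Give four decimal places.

P'(t) = -3/t + 7 = 0 gives t = 3/7.
P''(t) = 3/t², which is positive for t > 0, so this is a local minimum.
P(3/7) = -3·ln(3/7) + 3 - 1 ≈ 4.5419.

4.5419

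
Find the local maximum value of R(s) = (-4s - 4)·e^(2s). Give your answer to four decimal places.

By the product rule, R'(s) = (-8s - 12)·e^(2s). Since e^(2s) > 0, the only critical point is s = -3/2.
R''(-3/2) has the same sign as -8 < 0, so this is a local maximum.
R(-3/2) = (2)·e^(-3) ≈ 0.0996.

0.0996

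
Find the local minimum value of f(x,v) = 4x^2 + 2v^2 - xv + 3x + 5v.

∂f/∂x = 8x - v + 3 = 0 and ∂f/∂v = -x + 4v + 5 = 0, so (x, v) = (-17/31, -43/31).
The Hessian has f_{xx} = 8, f_{vv} = 4, f_{xv} = -1, giving D = 31 > 0 with f_{xx} > 0, so the point is a local minimum.
f(-17/31, -43/31) = -133/31.

-133/31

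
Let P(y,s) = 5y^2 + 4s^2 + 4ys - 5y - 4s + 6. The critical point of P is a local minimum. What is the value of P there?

∂P/∂y = 10y + 4s - 5 = 0 and ∂P/∂s = 4y + 8s - 4 = 0, so (y, s) = (3/8, 5/16).
The Hessian has P_{yy} = 10, P_{ss} = 8, P_{ys} = 4, giving D = 64 > 0 with P_{yy} > 0, so the point is a local minimum.
P(3/8, 5/16) = 71/16.

71/16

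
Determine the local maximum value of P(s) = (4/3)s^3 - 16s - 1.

Critical points: P'(s) = 4s^2 - 16 vanishes at s = -2, 2.
P''(s) = 8s. P''(-2) = -16 < 0 ⇒ local maximum; P''(2) = 16 > 0 ⇒ local minimum.
The local maximum is P(-2) = 61/3.

61/3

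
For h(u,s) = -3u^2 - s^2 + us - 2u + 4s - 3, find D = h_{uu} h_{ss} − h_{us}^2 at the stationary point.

∂h/∂u = -6u + s - 2 = 0 and ∂h/∂s = u - 2s + 4 = 0, so (u, s) = (0, 2).
The Hessian has h_{uu} = -6, h_{ss} = -2, h_{us} = 1, giving D = 11 > 0 with h_{uu} < 0, so the point is a local maximum.
D = (-6)·(-2) − (1)^2 = 11.

11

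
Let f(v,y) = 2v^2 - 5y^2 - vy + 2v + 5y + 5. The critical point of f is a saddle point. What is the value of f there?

∂f/∂v = 4v - y + 2 = 0 and ∂f/∂y = -v - 10y + 5 = 0, so (v, y) = (-15/41, 22/41).
The Hessian has f_{vv} = 4, f_{yy} = -10, f_{vy} = -1, giving D = -41 < 0, so the point is a saddle point.
f(-15/41, 22/41) = 245/41.

245/41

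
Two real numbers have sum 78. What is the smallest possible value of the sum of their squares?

3042

With a + b = 78, a^2 + b^2 = a^2 + (78 − a)^2.
The derivative 2a − 2(78 − a) = 4a − 156 vanishes at a = 39; second derivative 4 > 0, a minimum.
The minimum is 2·(39)^2 = 3042.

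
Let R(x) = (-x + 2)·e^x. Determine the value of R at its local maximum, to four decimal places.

Differentiating with the product rule gives R'(x) = (-x + 1)·e^x. Since e^x > 0, the only critical point is x = 1.
R''(1) has the same sign as -1 < 0, so this is a local maximum.
R(1) = (1)·e^(1) ≈ 2.7183.

2.7183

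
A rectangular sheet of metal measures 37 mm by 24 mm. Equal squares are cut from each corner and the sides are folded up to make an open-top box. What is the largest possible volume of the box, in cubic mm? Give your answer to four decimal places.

1894.0627

With cut size x, the volume is V(x) = x(37 − 2x)(24 − 2x) for 0 < x < 12.
V'(x) = 12x^2 − 244x + 888. Setting V'(x) = 0 gives x ≈ 4.7481 (the root in (0, 12)).
V''(x) = 24x − 244 is negative there, so this is the maximum; V ≈ 1894.0627.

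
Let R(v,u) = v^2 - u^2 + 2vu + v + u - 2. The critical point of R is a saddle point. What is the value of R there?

-9/4

∂R/∂v = 2v + 2u + 1 = 0 and ∂R/∂u = 2v - 2u + 1 = 0, so (v, u) = (-1/2, 0).
The Hessian has R_{vv} = 2, R_{uu} = -2, R_{vu} = 2, giving D = -8 < 0, so the point is a saddle point.
R(-1/2, 0) = -9/4.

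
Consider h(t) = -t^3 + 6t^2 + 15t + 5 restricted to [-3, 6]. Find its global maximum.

The derivative is -3t^2 + 12t + 15, which vanishes at t = -1 and t = 5.
Candidates: h(-3) = 41, h(-1) = -3, h(5) = 105, h(6) = 95.
The maximum over the interval is 105, attained at t = 5.

105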